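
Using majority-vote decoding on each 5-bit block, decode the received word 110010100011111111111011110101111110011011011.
Split into 5-bit blocks and majority-vote each:
  block 1 = 11001: 3 ones, 2 zeros → 1
  block 2 = 01000: 1 ones, 4 zeros → 0
  block 3 = 11111: 5 ones, 0 zeros → 1
  block 4 = 11111: 5 ones, 0 zeros → 1
  block 5 = 10111: 4 ones, 1 zeros → 1
  block 6 = 10101: 3 ones, 2 zeros → 1
  block 7 = 11111: 5 ones, 0 zeros → 1
  block 8 = 00110: 2 ones, 3 zeros → 0
  block 9 = 11011: 4 ones, 1 zeros → 1
Decoded = 101111101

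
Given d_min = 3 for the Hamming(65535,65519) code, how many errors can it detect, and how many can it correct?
Detection only: up to d_min − 1 = 2 errors.
Correction: up to ⌊(d_min − 1)/2⌋ = ⌊2/2⌋ = 1 errors.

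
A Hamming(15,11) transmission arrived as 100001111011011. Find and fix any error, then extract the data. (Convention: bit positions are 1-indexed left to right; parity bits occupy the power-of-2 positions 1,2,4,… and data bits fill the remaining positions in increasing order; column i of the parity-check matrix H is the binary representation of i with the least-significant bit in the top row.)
Syndrome s = H · r^T (mod 2), r = 100001111011011:
  s[0] = (101010101010101)·(100001111011011) mod 2 = 1+0+0+0+0+0+1+0+1+0+1+0+0+0+1 mod 2 = 1
  s[1] = (011001100110011)·(100001111011011) mod 2 = 0+0+0+0+0+1+1+0+0+0+1+0+0+1+1 mod 2 = 1
  s[2] = (000111100001111)·(100001111011011) mod 2 = 0+0+0+0+0+1+1+0+0+0+0+1+0+1+1 mod 2 = 1
  s[3] = (000000011111111)·(100001111011011) mod 2 = 0+0+0+0+0+0+0+1+1+0+1+1+0+1+1 mod 2 = 0
Syndrome = 1110
Column 7 of H equals this syndrome → error at bit 7 (1-indexed).
Flip bit 7: 100001111011011 → 100001011011011
Extract data bits at positions {3,5,6,7,9,10,11,12,13,14,15}: 00101011011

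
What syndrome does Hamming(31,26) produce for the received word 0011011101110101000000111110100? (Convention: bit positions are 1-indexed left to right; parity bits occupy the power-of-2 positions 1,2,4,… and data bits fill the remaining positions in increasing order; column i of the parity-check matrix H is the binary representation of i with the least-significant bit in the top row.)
Syndrome s = H · r^T (mod 2), r = 0011011101110101000000111110100:
  s[0] = (1010101010101010101010101010101)·(0011011101110101000000111110100) mod 2 = 0+0+1+0+0+0+1+0+0+0+1+0+0+0+0+0+0+0+0+0+0+0+1+0+1+0+1+0+1+0+0 mod 2 = 1
  s[1] = (0110011001100110011001100110011)·(0011011101110101000000111110100) mod 2 = 0+0+1+0+0+1+1+0+0+1+1+0+0+1+0+0+0+0+0+0+0+0+1+0+0+1+1+0+0+0+0 mod 2 = 1
  s[2] = (0001111000011110000111100001111)·(0011011101110101000000111110100) mod 2 = 0+0+0+1+0+1+1+0+0+0+0+1+0+1+0+0+0+0+0+0+0+0+1+0+0+0+0+0+1+0+0 mod 2 = 1
  s[3] = (0000000111111110000000011111111)·(0011011101110101000000111110100) mod 2 = 0+0+0+0+0+0+0+1+0+1+1+1+0+1+0+0+0+0+0+0+0+0+0+1+1+1+1+0+1+0+0 mod 2 = 0
  s[4] = (0000000000000001111111111111111)·(0011011101110101000000111110100) mod 2 = 0+0+0+0+0+0+0+0+0+0+0+0+0+0+0+1+0+0+0+0+0+0+1+1+1+1+1+0+1+0+0 mod 2 = 1
Syndrome = 11101
Non-zero syndrome: error at position 23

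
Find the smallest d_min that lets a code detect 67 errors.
Detecting e errors requires d_min ≥ e + 1 = 67 + 1 = 68.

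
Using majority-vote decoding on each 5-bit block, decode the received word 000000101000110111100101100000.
Split into 5-bit blocks and majority-vote each:
  block 1 = 00000: 0 ones, 5 zeros → 0
  block 2 = 01010: 2 ones, 3 zeros → 0
  block 3 = 00110: 2 ones, 3 zeros → 0
  block 4 = 11110: 4 ones, 1 zeros → 1
  block 5 = 01011: 3 ones, 2 zeros → 1
  block 6 = 00000: 0 ones, 5 zeros → 0
Decoded = 000110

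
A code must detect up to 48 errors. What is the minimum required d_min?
Detecting e errors requires d_min ≥ e + 1 = 48 + 1 = 49.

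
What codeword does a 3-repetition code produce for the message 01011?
Repeat each bit 3× and concatenate:
0→000  1→111  0→000  1→111  1→111
Codeword = 000111000111111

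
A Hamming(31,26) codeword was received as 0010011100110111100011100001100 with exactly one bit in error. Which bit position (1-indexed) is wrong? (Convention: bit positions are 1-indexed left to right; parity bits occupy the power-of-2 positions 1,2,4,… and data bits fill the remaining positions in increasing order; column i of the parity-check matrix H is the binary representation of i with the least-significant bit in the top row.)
Syndrome s = H · r^T (mod 2), r = 0010011100110111100011100001100:
  s[0] = (1010101010101010101010101010101)·(0010011100110111100011100001100) mod 2 = 0+0+1+0+0+0+1+0+0+0+1+0+0+0+1+0+1+0+0+0+1+0+1+0+0+0+0+0+1+0+0 mod 2 = 0
  s[1] = (0110011001100110011001100110011)·(0010011100110111100011100001100) mod 2 = 0+0+1+0+0+1+1+0+0+0+1+0+0+1+1+0+0+0+0+0+0+1+1+0+0+0+0+0+0+0+0 mod 2 = 0
  s[2] = (0001111000011110000111100001111)·(0010011100110111100011100001100) mod 2 = 0+0+0+0+0+1+1+0+0+0+0+1+0+1+1+0+0+0+0+0+1+1+1+0+0+0+0+1+1+0+0 mod 2 = 0
  s[3] = (0000000111111110000000011111111)·(0010011100110111100011100001100) mod 2 = 0+0+0+0+0+0+0+1+0+0+1+1+0+1+1+0+0+0+0+0+0+0+0+0+0+0+0+1+1+0+0 mod 2 = 1
  s[4] = (0000000000000001111111111111111)·(0010011100110111100011100001100) mod 2 = 0+0+0+0+0+0+0+0+0+0+0+0+0+0+0+1+1+0+0+0+1+1+1+0+0+0+0+1+1+0+0 mod 2 = 1
Syndrome = 00011
Column i of H is the binary representation of i, so the syndrome is the binary index of the flipped bit.
Read s = 00011 with s[0] as LSB: 0·2^0 + 0·2^1 + 0·2^2 + 1·2^3 + 1·2^4 = 24.
Error is at bit position 24.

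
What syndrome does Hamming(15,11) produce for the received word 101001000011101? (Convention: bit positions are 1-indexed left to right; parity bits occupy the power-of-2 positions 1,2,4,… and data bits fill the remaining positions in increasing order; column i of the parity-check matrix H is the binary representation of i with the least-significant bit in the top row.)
Syndrome s = H · r^T (mod 2), r = 101001000011101:
  s[0] = (101010101010101)·(101001000011101) mod 2 = 1+0+1+0+0+0+0+0+0+0+1+0+1+0+1 mod 2 = 1
  s[1] = (011001100110011)·(101001000011101) mod 2 = 0+0+1+0+0+1+0+0+0+0+1+0+0+0+1 mod 2 = 0
  s[2] = (000111100001111)·(101001000011101) mod 2 = 0+0+0+0+0+1+0+0+0+0+0+1+1+0+1 mod 2 = 0
  s[3] = (000000011111111)·(101001000011101) mod 2 = 0+0+0+0+0+0+0+0+0+0+1+1+1+0+1 mod 2 = 0
Syndrome = 1000
Non-zero syndrome: error at position 1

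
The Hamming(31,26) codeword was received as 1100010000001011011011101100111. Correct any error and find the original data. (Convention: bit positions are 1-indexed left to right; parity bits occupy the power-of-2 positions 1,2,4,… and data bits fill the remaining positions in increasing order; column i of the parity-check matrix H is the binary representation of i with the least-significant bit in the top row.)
Syndrome s = H · r^T (mod 2), r = 1100010000001011011011101100111:
  s[0] = (1010101010101010101010101010101)·(1100010000001011011011101100111) mod 2 = 1+0+0+0+0+0+0+0+0+0+0+0+1+0+1+0+0+0+1+0+1+0+1+0+1+0+0+0+1+0+1 mod 2 = 1
  s[1] = (0110011001100110011001100110011)·(1100010000001011011011101100111) mod 2 = 0+1+0+0+0+1+0+0+0+0+0+0+0+0+1+0+0+1+1+0+0+1+1+0+0+1+0+0+0+1+1 mod 2 = 0
  s[2] = (0001111000011110000111100001111)·(1100010000001011011011101100111) mod 2 = 0+0+0+0+0+1+0+0+0+0+0+0+1+0+1+0+0+0+0+0+1+1+1+0+0+0+0+0+1+1+1 mod 2 = 1
  s[3] = (0000000111111110000000011111111)·(1100010000001011011011101100111) mod 2 = 0+0+0+0+0+0+0+0+0+0+0+0+1+0+1+0+0+0+0+0+0+0+0+0+1+1+0+0+1+1+1 mod 2 = 1
  s[4] = (0000000000000001111111111111111)·(1100010000001011011011101100111) mod 2 = 0+0+0+0+0+0+0+0+0+0+0+0+0+0+0+1+0+1+1+0+1+1+1+0+1+1+0+0+1+1+1 mod 2 = 1
Syndrome = 10111
Column 29 of H equals this syndrome → error at bit 29 (1-indexed).
Flip bit 29: 1100010000001011011011101100111 → 1100010000001011011011101100011
Extract data bits at positions {3,5,6,7,9,10,11,12,13,14,15,17,18,19,20,21,22,23,24,25,26,27,28,29,30,31}: 00100000101011011101100011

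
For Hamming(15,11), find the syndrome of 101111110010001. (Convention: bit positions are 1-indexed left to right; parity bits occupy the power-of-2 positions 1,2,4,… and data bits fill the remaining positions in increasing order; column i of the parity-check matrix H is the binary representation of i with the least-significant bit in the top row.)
Syndrome s = H · r^T (mod 2), r = 101111110010001:
  s[0] = (101010101010101)·(101111110010001) mod 2 = 1+0+1+0+1+0+1+0+0+0+1+0+0+0+1 mod 2 = 0
  s[1] = (011001100110011)·(101111110010001) mod 2 = 0+0+1+0+0+1+1+0+0+0+1+0+0+0+1 mod 2 = 1
  s[2] = (000111100001111)·(101111110010001) mod 2 = 0+0+0+1+1+1+1+0+0+0+0+0+0+0+1 mod 2 = 1
  s[3] = (000000011111111)·(101111110010001) mod 2 = 0+0+0+0+0+0+0+1+0+0+1+0+0+0+1 mod 2 = 1
Syndrome = 0111
Non-zero syndrome: error at position 14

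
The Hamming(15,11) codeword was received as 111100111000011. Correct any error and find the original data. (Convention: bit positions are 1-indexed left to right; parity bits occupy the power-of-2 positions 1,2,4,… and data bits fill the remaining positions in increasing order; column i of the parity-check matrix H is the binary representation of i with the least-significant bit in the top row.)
Syndrome s = H · r^T (mod 2), r = 111100111000011:
  s[0] = (101010101010101)·(111100111000011) mod 2 = 1+0+1+0+0+0+1+0+1+0+0+0+0+0+1 mod 2 = 1
  s[1] = (011001100110011)·(111100111000011) mod 2 = 0+1+1+0+0+0+1+0+0+0+0+0+0+1+1 mod 2 = 1
  s[2] = (000111100001111)·(111100111000011) mod 2 = 0+0+0+1+0+0+1+0+0+0+0+0+0+1+1 mod 2 = 0
  s[3] = (000000011111111)·(111100111000011) mod 2 = 0+0+0+0+0+0+0+1+1+0+0+0+0+1+1 mod 2 = 0
Syndrome = 1100
Column 3 of H equals this syndrome → error at bit 3 (1-indexed).
Flip bit 3: 111100111000011 → 110100111000011
Extract data bits at positions {3,5,6,7,9,10,11,12,13,14,15}: 00011000011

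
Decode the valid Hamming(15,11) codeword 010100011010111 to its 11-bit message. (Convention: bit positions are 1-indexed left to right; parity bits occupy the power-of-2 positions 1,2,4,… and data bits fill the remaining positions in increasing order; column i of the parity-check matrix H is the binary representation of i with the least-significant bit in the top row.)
Parity bits occupy power-of-2 positions; data bits are at positions {3,5,6,7,9,10,11,12,13,14,15} (1-indexed).
Extract: c[3]=0 c[5]=0 c[6]=0 c[7]=0 c[9]=1 c[10]=0 c[11]=1 c[12]=0 c[13]=1 c[14]=1 c[15]=1
Data = 00001010111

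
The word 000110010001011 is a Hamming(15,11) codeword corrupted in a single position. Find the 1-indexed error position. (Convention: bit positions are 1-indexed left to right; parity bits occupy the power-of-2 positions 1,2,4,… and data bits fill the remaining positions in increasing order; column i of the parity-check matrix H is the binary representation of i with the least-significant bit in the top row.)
Syndrome s = H · r^T (mod 2), r = 000110010001011:
  s[0] = (101010101010101)·(000110010001011) mod 2 = 0+0+0+0+1+0+0+0+0+0+0+0+0+0+1 mod 2 = 0
  s[1] = (011001100110011)·(000110010001011) mod 2 = 0+0+0+0+0+0+0+0+0+0+0+0+0+1+1 mod 2 = 0
  s[2] = (000111100001111)·(000110010001011) mod 2 = 0+0+0+1+1+0+0+0+0+0+0+1+0+1+1 mod 2 = 1
  s[3] = (000000011111111)·(000110010001011) mod 2 = 0+0+0+0+0+0+0+1+0+0+0+1+0+1+1 mod 2 = 0
Syndrome = 0010
Column i of H is the binary representation of i, so the syndrome is the binary index of the flipped bit.
Read s = 0010 with s[0] as LSB: 0·2^0 + 0·2^1 + 1·2^2 + 0·2^3 = 4.
Error is at bit position 4.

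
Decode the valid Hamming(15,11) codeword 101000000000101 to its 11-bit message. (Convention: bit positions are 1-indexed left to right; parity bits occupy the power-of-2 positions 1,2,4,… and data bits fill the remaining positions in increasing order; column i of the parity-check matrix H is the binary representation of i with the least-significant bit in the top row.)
Parity bits occupy power-of-2 positions; data bits are at positions {3,5,6,7,9,10,11,12,13,14,15} (1-indexed).
Extract: c[3]=1 c[5]=0 c[6]=0 c[7]=0 c[9]=0 c[10]=0 c[11]=0 c[12]=0 c[13]=1 c[14]=0 c[15]=1
Data = 10000000101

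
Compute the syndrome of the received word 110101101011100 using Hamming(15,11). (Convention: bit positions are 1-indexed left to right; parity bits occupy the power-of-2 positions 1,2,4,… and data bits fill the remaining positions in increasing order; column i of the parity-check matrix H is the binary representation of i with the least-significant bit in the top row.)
Syndrome s = H · r^T (mod 2), r = 110101101011100:
  s[0] = (101010101010101)·(110101101011100) mod 2 = 1+0+0+0+0+0+1+0+1+0+1+0+1+0+0 mod 2 = 1
  s[1] = (011001100110011)·(110101101011100) mod 2 = 0+1+0+0+0+1+1+0+0+0+1+0+0+0+0 mod 2 = 0
  s[2] = (000111100001111)·(110101101011100) mod 2 = 0+0+0+1+0+1+1+0+0+0+0+1+1+0+0 mod 2 = 1
  s[3] = (000000011111111)·(110101101011100) mod 2 = 0+0+0+0+0+0+0+0+1+0+1+1+1+0+0 mod 2 = 0
Syndrome = 1010
Non-zero syndrome: error at position 5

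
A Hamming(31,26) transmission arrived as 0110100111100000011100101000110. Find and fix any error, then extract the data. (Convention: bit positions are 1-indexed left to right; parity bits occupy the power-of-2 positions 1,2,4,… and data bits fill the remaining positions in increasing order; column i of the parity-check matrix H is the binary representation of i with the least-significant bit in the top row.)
Syndrome s = H · r^T (mod 2), r = 0110100111100000011100101000110:
  s[0] = (1010101010101010101010101010101)·(0110100111100000011100101000110) mod 2 = 0+0+1+0+1+0+0+0+1+0+1+0+0+0+0+0+0+0+1+0+0+0+1+0+1+0+0+0+1+0+0 mod 2 = 0
  s[1] = (0110011001100110011001100110011)·(0110100111100000011100101000110) mod 2 = 0+1+1+0+0+0+0+0+0+1+1+0+0+0+0+0+0+1+1+0+0+0+1+0+0+0+0+0+0+1+0 mod 2 = 0
  s[2] = (0001111000011110000111100001111)·(0110100111100000011100101000110) mod 2 = 0+0+0+0+1+0+0+0+0+0+0+0+0+0+0+0+0+0+0+1+0+0+1+0+0+0+0+0+1+1+0 mod 2 = 1
  s[3] = (0000000111111110000000011111111)·(0110100111100000011100101000110) mod 2 = 0+0+0+0+0+0+0+1+1+1+1+0+0+0+0+0+0+0+0+0+0+0+0+0+1+0+0+0+1+1+0 mod 2 = 1
  s[4] = (0000000000000001111111111111111)·(0110100111100000011100101000110) mod 2 = 0+0+0+0+0+0+0+0+0+0+0+0+0+0+0+0+0+1+1+1+0+0+1+0+1+0+0+0+1+1+0 mod 2 = 1
Syndrome = 00111
Column 28 of H equals this syndrome → error at bit 28 (1-indexed).
Flip bit 28: 0110100111100000011100101000110 → 0110100111100000011100101001110
Extract data bits at positions {3,5,6,7,9,10,11,12,13,14,15,17,18,19,20,21,22,23,24,25,26,27,28,29,30,31}: 11001110000011100101001110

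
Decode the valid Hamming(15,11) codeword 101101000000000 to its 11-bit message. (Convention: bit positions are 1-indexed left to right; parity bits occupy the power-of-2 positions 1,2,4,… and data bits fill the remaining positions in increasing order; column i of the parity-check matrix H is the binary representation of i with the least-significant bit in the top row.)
Parity bits occupy power-of-2 positions; data bits are at positions {3,5,6,7,9,10,11,12,13,14,15} (1-indexed).
Extract: c[3]=1 c[5]=0 c[6]=1 c[7]=0 c[9]=0 c[10]=0 c[11]=0 c[12]=0 c[13]=0 c[14]=0 c[15]=0
Data = 10100000000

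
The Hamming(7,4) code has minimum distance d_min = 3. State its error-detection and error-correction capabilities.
Detection only: up to d_min − 1 = 2 errors.
Correction: up to ⌊(d_min − 1)/2⌋ = ⌊2/2⌋ = 1 errors.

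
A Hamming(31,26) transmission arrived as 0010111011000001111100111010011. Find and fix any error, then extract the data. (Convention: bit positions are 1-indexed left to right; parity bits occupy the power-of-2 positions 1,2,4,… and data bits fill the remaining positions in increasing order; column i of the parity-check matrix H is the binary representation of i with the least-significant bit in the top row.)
Syndrome s = H · r^T (mod 2), r = 0010111011000001111100111010011:
  s[0] = (1010101010101010101010101010101)·(0010111011000001111100111010011) mod 2 = 0+0+1+0+1+0+1+0+1+0+0+0+0+0+0+0+1+0+1+0+0+0+1+0+1+0+1+0+0+0+1 mod 2 = 0
  s[1] = (0110011001100110011001100110011)·(0010111011000001111100111010011) mod 2 = 0+0+1+0+0+1+1+0+0+1+0+0+0+0+0+0+0+1+1+0+0+0+1+0+0+0+1+0+0+1+1 mod 2 = 0
  s[2] = (0001111000011110000111100001111)·(0010111011000001111100111010011) mod 2 = 0+0+0+0+1+1+1+0+0+0+0+0+0+0+0+0+0+0+0+1+0+0+1+0+0+0+0+0+0+1+1 mod 2 = 1
  s[3] = (0000000111111110000000011111111)·(0010111011000001111100111010011) mod 2 = 0+0+0+0+0+0+0+0+1+1+0+0+0+0+0+0+0+0+0+0+0+0+0+1+1+0+1+0+0+1+1 mod 2 = 1
  s[4] = (0000000000000001111111111111111)·(0010111011000001111100111010011) mod 2 = 0+0+0+0+0+0+0+0+0+0+0+0+0+0+0+1+1+1+1+1+0+0+1+1+1+0+1+0+0+1+1 mod 2 = 1
Syndrome = 00111
Column 28 of H equals this syndrome → error at bit 28 (1-indexed).
Flip bit 28: 0010111011000001111100111010011 → 0010111011000001111100111011011
Extract data bits at positions {3,5,6,7,9,10,11,12,13,14,15,17,18,19,20,21,22,23,24,25,26,27,28,29,30,31}: 11111100000111100111011011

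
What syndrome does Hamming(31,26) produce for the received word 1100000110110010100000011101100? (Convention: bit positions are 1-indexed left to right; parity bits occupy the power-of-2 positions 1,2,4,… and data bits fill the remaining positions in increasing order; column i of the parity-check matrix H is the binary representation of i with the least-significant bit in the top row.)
Syndrome s = H · r^T (mod 2), r = 1100000110110010100000011101100:
  s[0] = (1010101010101010101010101010101)·(1100000110110010100000011101100) mod 2 = 1+0+0+0+0+0+0+0+1+0+1+0+0+0+1+0+1+0+0+0+0+0+0+0+1+0+0+0+1+0+0 mod 2 = 1
  s[1] = (0110011001100110011001100110011)·(1100000110110010100000011101100) mod 2 = 0+1+0+0+0+0+0+0+0+0+1+0+0+0+1+0+0+0+0+0+0+0+0+0+0+1+0+0+0+0+0 mod 2 = 0
  s[2] = (0001111000011110000111100001111)·(1100000110110010100000011101100) mod 2 = 0+0+0+0+0+0+0+0+0+0+0+1+0+0+1+0+0+0+0+0+0+0+0+0+0+0+0+1+1+0+0 mod 2 = 0
  s[3] = (0000000111111110000000011111111)·(1100000110110010100000011101100) mod 2 = 0+0+0+0+0+0+0+1+1+0+1+1+0+0+1+0+0+0+0+0+0+0+0+1+1+1+0+1+1+0+0 mod 2 = 0
  s[4] = (0000000000000001111111111111111)·(1100000110110010100000011101100) mod 2 = 0+0+0+0+0+0+0+0+0+0+0+0+0+0+0+0+1+0+0+0+0+0+0+1+1+1+0+1+1+0+0 mod 2 = 0
Syndrome = 10000
Non-zero syndrome: error at position 1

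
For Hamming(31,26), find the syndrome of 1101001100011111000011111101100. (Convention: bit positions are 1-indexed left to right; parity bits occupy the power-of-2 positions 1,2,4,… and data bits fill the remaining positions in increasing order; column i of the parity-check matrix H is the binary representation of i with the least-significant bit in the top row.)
Syndrome s = H · r^T (mod 2), r = 1101001100011111000011111101100:
  s[0] = (1010101010101010101010101010101)·(1101001100011111000011111101100) mod 2 = 1+0+0+0+0+0+1+0+0+0+0+0+1+0+1+0+0+0+0+0+1+0+1+0+1+0+0+0+1+0+0 mod 2 = 0
  s[1] = (0110011001100110011001100110011)·(1101001100011111000011111101100) mod 2 = 0+1+0+0+0+0+1+0+0+0+0+0+0+1+1+0+0+0+0+0+0+1+1+0+0+1+0+0+0+0+0 mod 2 = 1
  s[2] = (0001111000011110000111100001111)·(1101001100011111000011111101100) mod 2 = 0+0+0+1+0+0+1+0+0+0+0+1+1+1+1+0+0+0+0+0+1+1+1+0+0+0+0+1+1+0+0 mod 2 = 1
  s[3] = (0000000111111110000000011111111)·(1101001100011111000011111101100) mod 2 = 0+0+0+0+0+0+0+1+0+0+0+1+1+1+1+0+0+0+0+0+0+0+0+1+1+1+0+1+1+0+0 mod 2 = 0
  s[4] = (0000000000000001111111111111111)·(1101001100011111000011111101100) mod 2 = 0+0+0+0+0+0+0+0+0+0+0+0+0+0+0+1+0+0+0+0+1+1+1+1+1+1+0+1+1+0+0 mod 2 = 1
Syndrome = 01101
Non-zero syndrome: error at position 22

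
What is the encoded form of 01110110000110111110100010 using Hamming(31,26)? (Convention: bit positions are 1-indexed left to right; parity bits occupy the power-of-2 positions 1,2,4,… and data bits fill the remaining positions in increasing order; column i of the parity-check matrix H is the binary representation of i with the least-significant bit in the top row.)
Codeword c = d · G (mod 2), d = 01110110000110111110100010:
  c[0] = d·G[:,0] = (01110110000110111110100010)·(11011010101101010101010101) mod 2 = 0+1+0+1+0+0+1+0+0+0+0+1+0+0+0+1+0+1+0+0+0+0+0+0+0+0 mod 2 = 0
  c[1] = d·G[:,1] = (01110110000110111110100010)·(10110110011011001100110011) mod 2 = 0+0+1+1+0+1+1+0+0+0+0+0+1+0+0+0+1+1+0+0+1+0+0+0+1+0 mod 2 = 1
  c[2] = d·G[:,2] = (01110110000110111110100010)·(10000000000000000000000000) mod 2 = 0+0+0+0+0+0+0+0+0+0+0+0+0+0+0+0+0+0+0+0+0+0+0+0+0+0 mod 2 = 0
  c[3] = d·G[:,3] = (01110110000110111110100010)·(01110001111000111100001111) mod 2 = 0+1+1+1+0+0+0+0+0+0+0+0+0+0+1+1+1+1+0+0+0+0+0+0+1+0 mod 2 = 0
  c[4] = d·G[:,4] = (01110110000110111110100010)·(01000000000000000000000000) mod 2 = 0+1+0+0+0+0+0+0+0+0+0+0+0+0+0+0+0+0+0+0+0+0+0+0+0+0 mod 2 = 1
  c[5] = d·G[:,5] = (01110110000110111110100010)·(00100000000000000000000000) mod 2 = 0+0+1+0+0+0+0+0+0+0+0+0+0+0+0+0+0+0+0+0+0+0+0+0+0+0 mod 2 = 1
  c[6] = d·G[:,6] = (01110110000110111110100010)·(00010000000000000000000000) mod 2 = 0+0+0+1+0+0+0+0+0+0+0+0+0+0+0+0+0+0+0+0+0+0+0+0+0+0 mod 2 = 1
  c[7] = d·G[:,7] = (01110110000110111110100010)·(00001111111000000011111111) mod 2 = 0+0+0+0+0+1+1+0+0+0+0+0+0+0+0+0+0+0+1+0+1+0+0+0+1+0 mod 2 = 1
  c[8] = d·G[:,8] = (01110110000110111110100010)·(00001000000000000000000000) mod 2 = 0+0+0+0+0+0+0+0+0+0+0+0+0+0+0+0+0+0+0+0+0+0+0+0+0+0 mod 2 = 0
  c[9] = d·G[:,9] = (01110110000110111110100010)·(00000100000000000000000000) mod 2 = 0+0+0+0+0+1+0+0+0+0+0+0+0+0+0+0+0+0+0+0+0+0+0+0+0+0 mod 2 = 1
  c[10] = d·G[:,10] = (01110110000110111110100010)·(00000010000000000000000000) mod 2 = 0+0+0+0+0+0+1+0+0+0+0+0+0+0+0+0+0+0+0+0+0+0+0+0+0+0 mod 2 = 1
  c[11] = d·G[:,11] = (01110110000110111110100010)·(00000001000000000000000000) mod 2 = 0+0+0+0+0+0+0+0+0+0+0+0+0+0+0+0+0+0+0+0+0+0+0+0+0+0 mod 2 = 0
  c[12] = d·G[:,12] = (01110110000110111110100010)·(00000000100000000000000000) mod 2 = 0+0+0+0+0+0+0+0+0+0+0+0+0+0+0+0+0+0+0+0+0+0+0+0+0+0 mod 2 = 0
  c[13] = d·G[:,13] = (01110110000110111110100010)·(00000000010000000000000000) mod 2 = 0+0+0+0+0+0+0+0+0+0+0+0+0+0+0+0+0+0+0+0+0+0+0+0+0+0 mod 2 = 0
  c[14] = d·G[:,14] = (01110110000110111110100010)·(00000000001000000000000000) mod 2 = 0+0+0+0+0+0+0+0+0+0+0+0+0+0+0+0+0+0+0+0+0+0+0+0+0+0 mod 2 = 0
  c[15] = d·G[:,15] = (01110110000110111110100010)·(00000000000111111111111111) mod 2 = 0+0+0+0+0+0+0+0+0+0+0+1+1+0+1+1+1+1+1+0+1+0+0+0+1+0 mod 2 = 1
  c[16] = d·G[:,16] = (01110110000110111110100010)·(00000000000100000000000000) mod 2 = 0+0+0+0+0+0+0+0+0+0+0+1+0+0+0+0+0+0+0+0+0+0+0+0+0+0 mod 2 = 1
  c[17] = d·G[:,17] = (01110110000110111110100010)·(00000000000010000000000000) mod 2 = 0+0+0+0+0+0+0+0+0+0+0+0+1+0+0+0+0+0+0+0+0+0+0+0+0+0 mod 2 = 1
  c[18] = d·G[:,18] = (01110110000110111110100010)·(00000000000001000000000000) mod 2 = 0+0+0+0+0+0+0+0+0+0+0+0+0+0+0+0+0+0+0+0+0+0+0+0+0+0 mod 2 = 0
  c[19] = d·G[:,19] = (01110110000110111110100010)·(00000000000000100000000000) mod 2 = 0+0+0+0+0+0+0+0+0+0+0+0+0+0+1+0+0+0+0+0+0+0+0+0+0+0 mod 2 = 1
  c[20] = d·G[:,20] = (01110110000110111110100010)·(00000000000000010000000000) mod 2 = 0+0+0+0+0+0+0+0+0+0+0+0+0+0+0+1+0+0+0+0+0+0+0+0+0+0 mod 2 = 1
  c[21] = d·G[:,21] = (01110110000110111110100010)·(00000000000000001000000000) mod 2 = 0+0+0+0+0+0+0+0+0+0+0+0+0+0+0+0+1+0+0+0+0+0+0+0+0+0 mod 2 = 1
  c[22] = d·G[:,22] = (01110110000110111110100010)·(00000000000000000100000000) mod 2 = 0+0+0+0+0+0+0+0+0+0+0+0+0+0+0+0+0+1+0+0+0+0+0+0+0+0 mod 2 = 1
  c[23] = d·G[:,23] = (01110110000110111110100010)·(00000000000000000010000000) mod 2 = 0+0+0+0+0+0+0+0+0+0+0+0+0+0+0+0+0+0+1+0+0+0+0+0+0+0 mod 2 = 1
  c[24] = d·G[:,24] = (01110110000110111110100010)·(00000000000000000001000000) mod 2 = 0+0+0+0+0+0+0+0+0+0+0+0+0+0+0+0+0+0+0+0+0+0+0+0+0+0 mod 2 = 0
  c[25] = d·G[:,25] = (01110110000110111110100010)·(00000000000000000000100000) mod 2 = 0+0+0+0+0+0+0+0+0+0+0+0+0+0+0+0+0+0+0+0+1+0+0+0+0+0 mod 2 = 1
  c[26] = d·G[:,26] = (01110110000110111110100010)·(00000000000000000000010000) mod 2 = 0+0+0+0+0+0+0+0+0+0+0+0+0+0+0+0+0+0+0+0+0+0+0+0+0+0 mod 2 = 0
  c[27] = d·G[:,27] = (01110110000110111110100010)·(00000000000000000000001000) mod 2 = 0+0+0+0+0+0+0+0+0+0+0+0+0+0+0+0+0+0+0+0+0+0+0+0+0+0 mod 2 = 0
  c[28] = d·G[:,28] = (01110110000110111110100010)·(00000000000000000000000100) mod 2 = 0+0+0+0+0+0+0+0+0+0+0+0+0+0+0+0+0+0+0+0+0+0+0+0+0+0 mod 2 = 0
  c[29] = d·G[:,29] = (01110110000110111110100010)·(00000000000000000000000010) mod 2 = 0+0+0+0+0+0+0+0+0+0+0+0+0+0+0+0+0+0+0+0+0+0+0+0+1+0 mod 2 = 1
  c[30] = d·G[:,30] = (01110110000110111110100010)·(00000000000000000000000001) mod 2 = 0+0+0+0+0+0+0+0+0+0+0+0+0+0+0+0+0+0+0+0+0+0+0+0+0+0 mod 2 = 0
Codeword = 0100111101100001110111110100010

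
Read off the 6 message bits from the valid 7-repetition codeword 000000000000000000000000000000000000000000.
Split into 7-bit blocks: 0000000 0000000 0000000 0000000 0000000 0000000
Data = 000000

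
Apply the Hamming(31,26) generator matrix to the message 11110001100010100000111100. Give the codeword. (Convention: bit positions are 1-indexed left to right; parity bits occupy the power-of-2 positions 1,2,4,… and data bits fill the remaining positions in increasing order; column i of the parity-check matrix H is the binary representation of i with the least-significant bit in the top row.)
Codeword c = d · G (mod 2), d = 11110001100010100000111100:
  c[0] = d·G[:,0] = (11110001100010100000111100)·(11011010101101010101010101) mod 2 = 1+1+0+1+0+0+0+0+1+0+0+0+0+0+0+0+0+0+0+0+0+1+0+1+0+0 mod 2 = 0
  c[1] = d·G[:,1] = (11110001100010100000111100)·(10110110011011001100110011) mod 2 = 1+0+1+1+0+0+0+0+0+0+0+0+1+0+0+0+0+0+0+0+1+1+0+0+0+0 mod 2 = 0
  c[2] = d·G[:,2] = (11110001100010100000111100)·(10000000000000000000000000) mod 2 = 1+0+0+0+0+0+0+0+0+0+0+0+0+0+0+0+0+0+0+0+0+0+0+0+0+0 mod 2 = 1
  c[3] = d·G[:,3] = (11110001100010100000111100)·(01110001111000111100001111) mod 2 = 0+1+1+1+0+0+0+1+1+0+0+0+0+0+1+0+0+0+0+0+0+0+1+1+0+0 mod 2 = 0
  c[4] = d·G[:,4] = (11110001100010100000111100)·(01000000000000000000000000) mod 2 = 0+1+0+0+0+0+0+0+0+0+0+0+0+0+0+0+0+0+0+0+0+0+0+0+0+0 mod 2 = 1
  c[5] = d·G[:,5] = (11110001100010100000111100)·(00100000000000000000000000) mod 2 = 0+0+1+0+0+0+0+0+0+0+0+0+0+0+0+0+0+0+0+0+0+0+0+0+0+0 mod 2 = 1
  c[6] = d·G[:,6] = (11110001100010100000111100)·(00010000000000000000000000) mod 2 = 0+0+0+1+0+0+0+0+0+0+0+0+0+0+0+0+0+0+0+0+0+0+0+0+0+0 mod 2 = 1
  c[7] = d·G[:,7] = (11110001100010100000111100)·(00001111111000000011111111) mod 2 = 0+0+0+0+0+0+0+1+1+0+0+0+0+0+0+0+0+0+0+0+1+1+1+1+0+0 mod 2 = 0
  c[8] = d·G[:,8] = (11110001100010100000111100)·(00001000000000000000000000) mod 2 = 0+0+0+0+0+0+0+0+0+0+0+0+0+0+0+0+0+0+0+0+0+0+0+0+0+0 mod 2 = 0
  c[9] = d·G[:,9] = (11110001100010100000111100)·(00000100000000000000000000) mod 2 = 0+0+0+0+0+0+0+0+0+0+0+0+0+0+0+0+0+0+0+0+0+0+0+0+0+0 mod 2 = 0
  c[10] = d·G[:,10] = (11110001100010100000111100)·(00000010000000000000000000) mod 2 = 0+0+0+0+0+0+0+0+0+0+0+0+0+0+0+0+0+0+0+0+0+0+0+0+0+0 mod 2 = 0
  c[11] = d·G[:,11] = (11110001100010100000111100)·(00000001000000000000000000) mod 2 = 0+0+0+0+0+0+0+1+0+0+0+0+0+0+0+0+0+0+0+0+0+0+0+0+0+0 mod 2 = 1
  c[12] = d·G[:,12] = (11110001100010100000111100)·(00000000100000000000000000) mod 2 = 0+0+0+0+0+0+0+0+1+0+0+0+0+0+0+0+0+0+0+0+0+0+0+0+0+0 mod 2 = 1
  c[13] = d·G[:,13] = (11110001100010100000111100)·(00000000010000000000000000) mod 2 = 0+0+0+0+0+0+0+0+0+0+0+0+0+0+0+0+0+0+0+0+0+0+0+0+0+0 mod 2 = 0
  c[14] = d·G[:,14] = (11110001100010100000111100)·(00000000001000000000000000) mod 2 = 0+0+0+0+0+0+0+0+0+0+0+0+0+0+0+0+0+0+0+0+0+0+0+0+0+0 mod 2 = 0
  c[15] = d·G[:,15] = (11110001100010100000111100)·(00000000000111111111111111) mod 2 = 0+0+0+0+0+0+0+0+0+0+0+0+1+0+1+0+0+0+0+0+1+1+1+1+0+0 mod 2 = 0
  c[16] = d·G[:,16] = (11110001100010100000111100)·(00000000000100000000000000) mod 2 = 0+0+0+0+0+0+0+0+0+0+0+0+0+0+0+0+0+0+0+0+0+0+0+0+0+0 mod 2 = 0
  c[17] = d·G[:,17] = (11110001100010100000111100)·(00000000000010000000000000) mod 2 = 0+0+0+0+0+0+0+0+0+0+0+0+1+0+0+0+0+0+0+0+0+0+0+0+0+0 mod 2 = 1
  c[18] = d·G[:,18] = (11110001100010100000111100)·(00000000000001000000000000) mod 2 = 0+0+0+0+0+0+0+0+0+0+0+0+0+0+0+0+0+0+0+0+0+0+0+0+0+0 mod 2 = 0
  c[19] = d·G[:,19] = (11110001100010100000111100)·(00000000000000100000000000) mod 2 = 0+0+0+0+0+0+0+0+0+0+0+0+0+0+1+0+0+0+0+0+0+0+0+0+0+0 mod 2 = 1
  c[20] = d·G[:,20] = (11110001100010100000111100)·(00000000000000010000000000) mod 2 = 0+0+0+0+0+0+0+0+0+0+0+0+0+0+0+0+0+0+0+0+0+0+0+0+0+0 mod 2 = 0
  c[21] = d·G[:,21] = (11110001100010100000111100)·(00000000000000001000000000) mod 2 = 0+0+0+0+0+0+0+0+0+0+0+0+0+0+0+0+0+0+0+0+0+0+0+0+0+0 mod 2 = 0
  c[22] = d·G[:,22] = (11110001100010100000111100)·(00000000000000000100000000) mod 2 = 0+0+0+0+0+0+0+0+0+0+0+0+0+0+0+0+0+0+0+0+0+0+0+0+0+0 mod 2 = 0
  c[23] = d·G[:,23] = (11110001100010100000111100)·(00000000000000000010000000) mod 2 = 0+0+0+0+0+0+0+0+0+0+0+0+0+0+0+0+0+0+0+0+0+0+0+0+0+0 mod 2 = 0
  c[24] = d·G[:,24] = (11110001100010100000111100)·(00000000000000000001000000) mod 2 = 0+0+0+0+0+0+0+0+0+0+0+0+0+0+0+0+0+0+0+0+0+0+0+0+0+0 mod 2 = 0
  c[25] = d·G[:,25] = (11110001100010100000111100)·(00000000000000000000100000) mod 2 = 0+0+0+0+0+0+0+0+0+0+0+0+0+0+0+0+0+0+0+0+1+0+0+0+0+0 mod 2 = 1
  c[26] = d·G[:,26] = (11110001100010100000111100)·(00000000000000000000010000) mod 2 = 0+0+0+0+0+0+0+0+0+0+0+0+0+0+0+0+0+0+0+0+0+1+0+0+0+0 mod 2 = 1
  c[27] = d·G[:,27] = (11110001100010100000111100)·(00000000000000000000001000) mod 2 = 0+0+0+0+0+0+0+0+0+0+0+0+0+0+0+0+0+0+0+0+0+0+1+0+0+0 mod 2 = 1
  c[28] = d·G[:,28] = (11110001100010100000111100)·(00000000000000000000000100) mod 2 = 0+0+0+0+0+0+0+0+0+0+0+0+0+0+0+0+0+0+0+0+0+0+0+1+0+0 mod 2 = 1
  c[29] = d·G[:,29] = (11110001100010100000111100)·(00000000000000000000000010) mod 2 = 0+0+0+0+0+0+0+0+0+0+0+0+0+0+0+0+0+0+0+0+0+0+0+0+0+0 mod 2 = 0
  c[30] = d·G[:,30] = (11110001100010100000111100)·(00000000000000000000000001) mod 2 = 0+0+0+0+0+0+0+0+0+0+0+0+0+0+0+0+0+0+0+0+0+0+0+0+0+0 mod 2 = 0
Codeword = 0010111000011000010100000111100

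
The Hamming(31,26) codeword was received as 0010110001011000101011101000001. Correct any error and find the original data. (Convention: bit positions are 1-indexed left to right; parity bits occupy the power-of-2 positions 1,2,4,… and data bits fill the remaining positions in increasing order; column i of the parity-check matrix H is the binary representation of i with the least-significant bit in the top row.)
Syndrome s = H · r^T (mod 2), r = 0010110001011000101011101000001:
  s[0] = (1010101010101010101010101010101)·(0010110001011000101011101000001) mod 2 = 0+0+1+0+1+0+0+0+0+0+0+0+1+0+0+0+1+0+1+0+1+0+1+0+1+0+0+0+0+0+1 mod 2 = 1
  s[1] = (0110011001100110011001100110011)·(0010110001011000101011101000001) mod 2 = 0+0+1+0+0+1+0+0+0+1+0+0+0+0+0+0+0+0+1+0+0+1+1+0+0+0+0+0+0+0+1 mod 2 = 1
  s[2] = (0001111000011110000111100001111)·(0010110001011000101011101000001) mod 2 = 0+0+0+0+1+1+0+0+0+0+0+1+1+0+0+0+0+0+0+0+1+1+1+0+0+0+0+0+0+0+1 mod 2 = 0
  s[3] = (0000000111111110000000011111111)·(0010110001011000101011101000001) mod 2 = 0+0+0+0+0+0+0+0+0+1+0+1+1+0+0+0+0+0+0+0+0+0+0+0+1+0+0+0+0+0+1 mod 2 = 1
  s[4] = (0000000000000001111111111111111)·(0010110001011000101011101000001) mod 2 = 0+0+0+0+0+0+0+0+0+0+0+0+0+0+0+0+1+0+1+0+1+1+1+0+1+0+0+0+0+0+1 mod 2 = 1
Syndrome = 11011
Column 27 of H equals this syndrome → error at bit 27 (1-indexed).
Flip bit 27: 0010110001011000101011101000001 → 0010110001011000101011101010001
Extract data bits at positions {3,5,6,7,9,10,11,12,13,14,15,17,18,19,20,21,22,23,24,25,26,27,28,29,30,31}: 11100101100101011101010001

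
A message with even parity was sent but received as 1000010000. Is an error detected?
Sum of received bits: 1+0+0+0+0+1+0+0+0+0 = 2; 2 mod 2 = 0. Result is 0 → no error detected.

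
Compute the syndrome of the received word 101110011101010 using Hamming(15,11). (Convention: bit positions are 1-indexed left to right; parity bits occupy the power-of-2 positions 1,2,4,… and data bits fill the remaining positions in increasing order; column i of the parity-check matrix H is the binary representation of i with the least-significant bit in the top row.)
Syndrome s = H · r^T (mod 2), r = 101110011101010:
  s[0] = (101010101010101)·(101110011101010) mod 2 = 1+0+1+0+1+0+0+0+1+0+0+0+0+0+0 mod 2 = 0
  s[1] = (011001100110011)·(101110011101010) mod 2 = 0+0+1+0+0+0+0+0+0+1+0+0+0+1+0 mod 2 = 1
  s[2] = (000111100001111)·(101110011101010) mod 2 = 0+0+0+1+1+0+0+0+0+0+0+1+0+1+0 mod 2 = 0
  s[3] = (000000011111111)·(101110011101010) mod 2 = 0+0+0+0+0+0+0+1+1+1+0+1+0+1+0 mod 2 = 1
Syndrome = 0101
Non-zero syndrome: error at position 10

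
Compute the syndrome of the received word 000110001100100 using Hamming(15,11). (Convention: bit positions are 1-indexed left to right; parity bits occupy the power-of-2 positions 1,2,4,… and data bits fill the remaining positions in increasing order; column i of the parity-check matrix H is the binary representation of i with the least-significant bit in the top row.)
Syndrome s = H · r^T (mod 2), r = 000110001100100:
  s[0] = (101010101010101)·(000110001100100) mod 2 = 0+0+0+0+1+0+0+0+1+0+0+0+1+0+0 mod 2 = 1
  s[1] = (011001100110011)·(000110001100100) mod 2 = 0+0+0+0+0+0+0+0+0+1+0+0+0+0+0 mod 2 = 1
  s[2] = (000111100001111)·(000110001100100) mod 2 = 0+0+0+1+1+0+0+0+0+0+0+0+1+0+0 mod 2 = 1
  s[3] = (000000011111111)·(000110001100100) mod 2 = 0+0+0+0+0+0+0+0+1+1+0+0+1+0+0 mod 2 = 1
Syndrome = 1111
Non-zero syndrome: error at position 15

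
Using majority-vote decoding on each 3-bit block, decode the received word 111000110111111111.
Split into 3-bit blocks and majority-vote each:
  block 1 = 111: 3 ones, 0 zeros → 1
  block 2 = 000: 0 ones, 3 zeros → 0
  block 3 = 110: 2 ones, 1 zeros → 1
  block 4 = 111: 3 ones, 0 zeros → 1
  block 5 = 111: 3 ones, 0 zeros → 1
  block 6 = 111: 3 ones, 0 zeros → 1
Decoded = 101111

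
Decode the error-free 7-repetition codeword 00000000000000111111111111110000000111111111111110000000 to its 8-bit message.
Split into 7-bit blocks: 0000000 0000000 1111111 1111111 0000000 1111111 1111111 0000000
Data = 00110110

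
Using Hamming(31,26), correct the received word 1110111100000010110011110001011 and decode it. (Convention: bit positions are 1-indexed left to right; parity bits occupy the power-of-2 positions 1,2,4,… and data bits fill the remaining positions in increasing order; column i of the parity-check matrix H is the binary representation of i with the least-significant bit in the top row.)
Syndrome s = H · r^T (mod 2), r = 1110111100000010110011110001011:
  s[0] = (1010101010101010101010101010101)·(1110111100000010110011110001011) mod 2 = 1+0+1+0+1+0+1+0+0+0+0+0+0+0+1+0+1+0+0+0+1+0+1+0+0+0+0+0+0+0+1 mod 2 = 1
  s[1] = (0110011001100110011001100110011)·(1110111100000010110011110001011) mod 2 = 0+1+1+0+0+1+1+0+0+0+0+0+0+0+1+0+0+1+0+0+0+1+1+0+0+0+0+0+0+1+1 mod 2 = 0
  s[2] = (0001111000011110000111100001111)·(1110111100000010110011110001011) mod 2 = 0+0+0+0+1+1+1+0+0+0+0+0+0+0+1+0+0+0+0+0+1+1+1+0+0+0+0+1+0+1+1 mod 2 = 0
  s[3] = (0000000111111110000000011111111)·(1110111100000010110011110001011) mod 2 = 0+0+0+0+0+0+0+1+0+0+0+0+0+0+1+0+0+0+0+0+0+0+0+1+0+0+0+1+0+1+1 mod 2 = 0
  s[4] = (0000000000000001111111111111111)·(1110111100000010110011110001011) mod 2 = 0+0+0+0+0+0+0+0+0+0+0+0+0+0+0+0+1+1+0+0+1+1+1+1+0+0+0+1+0+1+1 mod 2 = 1
Syndrome = 10001
Column 17 of H equals this syndrome → error at bit 17 (1-indexed).
Flip bit 17: 1110111100000010110011110001011 → 1110111100000010010011110001011
Extract data bits at positions {3,5,6,7,9,10,11,12,13,14,15,17,18,19,20,21,22,23,24,25,26,27,28,29,30,31}: 11110000001010011110001011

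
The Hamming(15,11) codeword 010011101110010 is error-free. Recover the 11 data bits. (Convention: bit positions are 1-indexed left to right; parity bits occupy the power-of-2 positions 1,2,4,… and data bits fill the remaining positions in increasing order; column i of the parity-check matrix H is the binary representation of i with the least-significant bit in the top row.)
Parity bits occupy power-of-2 positions; data bits are at positions {3,5,6,7,9,10,11,12,13,14,15} (1-indexed).
Extract: c[3]=0 c[5]=1 c[6]=1 c[7]=1 c[9]=1 c[10]=1 c[11]=1 c[12]=0 c[13]=0 c[14]=1 c[15]=0
Data = 01111110010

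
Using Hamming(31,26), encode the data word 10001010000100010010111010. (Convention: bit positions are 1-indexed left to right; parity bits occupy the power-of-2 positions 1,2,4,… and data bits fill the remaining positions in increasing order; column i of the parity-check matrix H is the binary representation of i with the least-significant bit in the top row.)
Codeword c = d · G (mod 2), d = 10001010000100010010111010:
  c[0] = d·G[:,0] = (10001010000100010010111010)·(11011010101101010101010101) mod 2 = 1+0+0+0+1+0+1+0+0+0+0+1+0+0+0+1+0+0+0+0+0+1+0+0+0+0 mod 2 = 0
  c[1] = d·G[:,1] = (10001010000100010010111010)·(10110110011011001100110011) mod 2 = 1+0+0+0+0+0+1+0+0+0+0+0+0+0+0+0+0+0+0+0+1+1+0+0+1+0 mod 2 = 1
  c[2] = d·G[:,2] = (10001010000100010010111010)·(10000000000000000000000000) mod 2 = 1+0+0+0+0+0+0+0+0+0+0+0+0+0+0+0+0+0+0+0+0+0+0+0+0+0 mod 2 = 1
  c[3] = d·G[:,3] = (10001010000100010010111010)·(01110001111000111100001111) mod 2 = 0+0+0+0+0+0+0+0+0+0+0+0+0+0+0+1+0+0+0+0+0+0+1+0+1+0 mod 2 = 1
  c[4] = d·G[:,4] = (10001010000100010010111010)·(01000000000000000000000000) mod 2 = 0+0+0+0+0+0+0+0+0+0+0+0+0+0+0+0+0+0+0+0+0+0+0+0+0+0 mod 2 = 0
  c[5] = d·G[:,5] = (10001010000100010010111010)·(00100000000000000000000000) mod 2 = 0+0+0+0+0+0+0+0+0+0+0+0+0+0+0+0+0+0+0+0+0+0+0+0+0+0 mod 2 = 0
  c[6] = d·G[:,6] = (10001010000100010010111010)·(00010000000000000000000000) mod 2 = 0+0+0+0+0+0+0+0+0+0+0+0+0+0+0+0+0+0+0+0+0+0+0+0+0+0 mod 2 = 0
  c[7] = d·G[:,7] = (10001010000100010010111010)·(00001111111000000011111111) mod 2 = 0+0+0+0+1+0+1+0+0+0+0+0+0+0+0+0+0+0+1+0+1+1+1+0+1+0 mod 2 = 1
  c[8] = d·G[:,8] = (10001010000100010010111010)·(00001000000000000000000000) mod 2 = 0+0+0+0+1+0+0+0+0+0+0+0+0+0+0+0+0+0+0+0+0+0+0+0+0+0 mod 2 = 1
  c[9] = d·G[:,9] = (10001010000100010010111010)·(00000100000000000000000000) mod 2 = 0+0+0+0+0+0+0+0+0+0+0+0+0+0+0+0+0+0+0+0+0+0+0+0+0+0 mod 2 = 0
  c[10] = d·G[:,10] = (10001010000100010010111010)·(00000010000000000000000000) mod 2 = 0+0+0+0+0+0+1+0+0+0+0+0+0+0+0+0+0+0+0+0+0+0+0+0+0+0 mod 2 = 1
  c[11] = d·G[:,11] = (10001010000100010010111010)·(00000001000000000000000000) mod 2 = 0+0+0+0+0+0+0+0+0+0+0+0+0+0+0+0+0+0+0+0+0+0+0+0+0+0 mod 2 = 0
  c[12] = d·G[:,12] = (10001010000100010010111010)·(00000000100000000000000000) mod 2 = 0+0+0+0+0+0+0+0+0+0+0+0+0+0+0+0+0+0+0+0+0+0+0+0+0+0 mod 2 = 0
  c[13] = d·G[:,13] = (10001010000100010010111010)·(00000000010000000000000000) mod 2 = 0+0+0+0+0+0+0+0+0+0+0+0+0+0+0+0+0+0+0+0+0+0+0+0+0+0 mod 2 = 0
  c[14] = d·G[:,14] = (10001010000100010010111010)·(00000000001000000000000000) mod 2 = 0+0+0+0+0+0+0+0+0+0+0+0+0+0+0+0+0+0+0+0+0+0+0+0+0+0 mod 2 = 0
  c[15] = d·G[:,15] = (10001010000100010010111010)·(00000000000111111111111111) mod 2 = 0+0+0+0+0+0+0+0+0+0+0+1+0+0+0+1+0+0+1+0+1+1+1+0+1+0 mod 2 = 1
  c[16] = d·G[:,16] = (10001010000100010010111010)·(00000000000100000000000000) mod 2 = 0+0+0+0+0+0+0+0+0+0+0+1+0+0+0+0+0+0+0+0+0+0+0+0+0+0 mod 2 = 1
  c[17] = d·G[:,17] = (10001010000100010010111010)·(00000000000010000000000000) mod 2 = 0+0+0+0+0+0+0+0+0+0+0+0+0+0+0+0+0+0+0+0+0+0+0+0+0+0 mod 2 = 0
  c[18] = d·G[:,18] = (10001010000100010010111010)·(00000000000001000000000000) mod 2 = 0+0+0+0+0+0+0+0+0+0+0+0+0+0+0+0+0+0+0+0+0+0+0+0+0+0 mod 2 = 0
  c[19] = d·G[:,19] = (10001010000100010010111010)·(00000000000000100000000000) mod 2 = 0+0+0+0+0+0+0+0+0+0+0+0+0+0+0+0+0+0+0+0+0+0+0+0+0+0 mod 2 = 0
  c[20] = d·G[:,20] = (10001010000100010010111010)·(00000000000000010000000000) mod 2 = 0+0+0+0+0+0+0+0+0+0+0+0+0+0+0+1+0+0+0+0+0+0+0+0+0+0 mod 2 = 1
  c[21] = d·G[:,21] = (10001010000100010010111010)·(00000000000000001000000000) mod 2 = 0+0+0+0+0+0+0+0+0+0+0+0+0+0+0+0+0+0+0+0+0+0+0+0+0+0 mod 2 = 0
  c[22] = d·G[:,22] = (10001010000100010010111010)·(00000000000000000100000000) mod 2 = 0+0+0+0+0+0+0+0+0+0+0+0+0+0+0+0+0+0+0+0+0+0+0+0+0+0 mod 2 = 0
  c[23] = d·G[:,23] = (10001010000100010010111010)·(00000000000000000010000000) mod 2 = 0+0+0+0+0+0+0+0+0+0+0+0+0+0+0+0+0+0+1+0+0+0+0+0+0+0 mod 2 = 1
  c[24] = d·G[:,24] = (10001010000100010010111010)·(00000000000000000001000000) mod 2 = 0+0+0+0+0+0+0+0+0+0+0+0+0+0+0+0+0+0+0+0+0+0+0+0+0+0 mod 2 = 0
  c[25] = d·G[:,25] = (10001010000100010010111010)·(00000000000000000000100000) mod 2 = 0+0+0+0+0+0+0+0+0+0+0+0+0+0+0+0+0+0+0+0+1+0+0+0+0+0 mod 2 = 1
  c[26] = d·G[:,26] = (10001010000100010010111010)·(00000000000000000000010000) mod 2 = 0+0+0+0+0+0+0+0+0+0+0+0+0+0+0+0+0+0+0+0+0+1+0+0+0+0 mod 2 = 1
  c[27] = d·G[:,27] = (10001010000100010010111010)·(00000000000000000000001000) mod 2 = 0+0+0+0+0+0+0+0+0+0+0+0+0+0+0+0+0+0+0+0+0+0+1+0+0+0 mod 2 = 1
  c[28] = d·G[:,28] = (10001010000100010010111010)·(00000000000000000000000100) mod 2 = 0+0+0+0+0+0+0+0+0+0+0+0+0+0+0+0+0+0+0+0+0+0+0+0+0+0 mod 2 = 0
  c[29] = d·G[:,29] = (10001010000100010010111010)·(00000000000000000000000010) mod 2 = 0+0+0+0+0+0+0+0+0+0+0+0+0+0+0+0+0+0+0+0+0+0+0+0+1+0 mod 2 = 1
  c[30] = d·G[:,30] = (10001010000100010010111010)·(00000000000000000000000001) mod 2 = 0+0+0+0+0+0+0+0+0+0+0+0+0+0+0+0+0+0+0+0+0+0+0+0+0+0 mod 2 = 0
Codeword = 0111000110100001100010010111010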